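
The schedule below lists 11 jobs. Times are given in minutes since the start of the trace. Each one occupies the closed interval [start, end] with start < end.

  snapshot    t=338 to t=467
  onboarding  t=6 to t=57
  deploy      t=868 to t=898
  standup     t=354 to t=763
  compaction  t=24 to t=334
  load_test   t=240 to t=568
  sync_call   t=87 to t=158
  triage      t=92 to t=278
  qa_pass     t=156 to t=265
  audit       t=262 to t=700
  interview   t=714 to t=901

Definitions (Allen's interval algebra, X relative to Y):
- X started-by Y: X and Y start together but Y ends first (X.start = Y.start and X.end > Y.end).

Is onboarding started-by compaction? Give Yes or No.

No

onboarding = [t=6, t=57], compaction = [t=24, t=334].
Actual relation of onboarding to compaction: overlaps.
Asked whether 'started-by' holds → No.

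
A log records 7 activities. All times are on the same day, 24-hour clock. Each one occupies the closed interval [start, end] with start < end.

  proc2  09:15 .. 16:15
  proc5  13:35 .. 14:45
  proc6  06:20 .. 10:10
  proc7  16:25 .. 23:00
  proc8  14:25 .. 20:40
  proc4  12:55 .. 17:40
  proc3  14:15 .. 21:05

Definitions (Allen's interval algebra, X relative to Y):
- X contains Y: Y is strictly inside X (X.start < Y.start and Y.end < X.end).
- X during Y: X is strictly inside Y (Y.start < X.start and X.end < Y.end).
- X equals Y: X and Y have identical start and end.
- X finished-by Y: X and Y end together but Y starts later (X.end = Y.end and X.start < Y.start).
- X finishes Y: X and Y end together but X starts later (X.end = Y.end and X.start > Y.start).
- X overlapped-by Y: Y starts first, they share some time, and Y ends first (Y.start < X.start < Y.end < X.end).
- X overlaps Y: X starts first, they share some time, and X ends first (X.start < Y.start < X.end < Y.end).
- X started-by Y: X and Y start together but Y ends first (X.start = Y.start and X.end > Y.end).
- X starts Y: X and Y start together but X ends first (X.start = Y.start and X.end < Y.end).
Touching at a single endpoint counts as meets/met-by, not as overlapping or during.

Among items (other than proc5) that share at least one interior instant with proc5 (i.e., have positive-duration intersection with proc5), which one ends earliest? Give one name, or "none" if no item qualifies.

proc2

Target proc5 = [13:35, 14:45].
proc2 [09:15, 16:15] → contains → candidate.
proc3 [14:15, 21:05] → overlapped-by → candidate.
proc4 [12:55, 17:40] → contains → candidate.
proc6 [06:20, 10:10] → before → excluded.
proc7 [16:25, 23:00] → after → excluded.
proc8 [14:25, 20:40] → overlapped-by → candidate.
Among candidates, earliest end is 16:15 → proc2.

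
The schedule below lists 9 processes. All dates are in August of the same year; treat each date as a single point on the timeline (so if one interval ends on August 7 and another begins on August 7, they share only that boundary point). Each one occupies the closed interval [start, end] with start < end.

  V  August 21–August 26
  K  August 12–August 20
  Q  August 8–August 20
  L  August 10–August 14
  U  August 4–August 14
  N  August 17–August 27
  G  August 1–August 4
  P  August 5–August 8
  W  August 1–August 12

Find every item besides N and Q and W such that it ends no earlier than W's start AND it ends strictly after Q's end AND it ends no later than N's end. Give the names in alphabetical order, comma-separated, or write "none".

Conditions: its end is no earlier than W's start (X.end >= August 1) AND its end is strictly after Q's end (X.end > August 20) AND its end is no later than N's end (X.end <= August 27).
G: end August 4 >= August 1? ✓; end August 4 > August 20? ✗; end August 4 <= August 27? ✓ → no.
K: end August 20 >= August 1? ✓; end August 20 > August 20? ✗; end August 20 <= August 27? ✓ → no.
L: end August 14 >= August 1? ✓; end August 14 > August 20? ✗; end August 14 <= August 27? ✓ → no.
P: end August 8 >= August 1? ✓; end August 8 > August 20? ✗; end August 8 <= August 27? ✓ → no.
U: end August 14 >= August 1? ✓; end August 14 > August 20? ✗; end August 14 <= August 27? ✓ → no.
V: end August 26 >= August 1? ✓; end August 26 > August 20? ✓; end August 26 <= August 27? ✓ → yes.
Result: V.

V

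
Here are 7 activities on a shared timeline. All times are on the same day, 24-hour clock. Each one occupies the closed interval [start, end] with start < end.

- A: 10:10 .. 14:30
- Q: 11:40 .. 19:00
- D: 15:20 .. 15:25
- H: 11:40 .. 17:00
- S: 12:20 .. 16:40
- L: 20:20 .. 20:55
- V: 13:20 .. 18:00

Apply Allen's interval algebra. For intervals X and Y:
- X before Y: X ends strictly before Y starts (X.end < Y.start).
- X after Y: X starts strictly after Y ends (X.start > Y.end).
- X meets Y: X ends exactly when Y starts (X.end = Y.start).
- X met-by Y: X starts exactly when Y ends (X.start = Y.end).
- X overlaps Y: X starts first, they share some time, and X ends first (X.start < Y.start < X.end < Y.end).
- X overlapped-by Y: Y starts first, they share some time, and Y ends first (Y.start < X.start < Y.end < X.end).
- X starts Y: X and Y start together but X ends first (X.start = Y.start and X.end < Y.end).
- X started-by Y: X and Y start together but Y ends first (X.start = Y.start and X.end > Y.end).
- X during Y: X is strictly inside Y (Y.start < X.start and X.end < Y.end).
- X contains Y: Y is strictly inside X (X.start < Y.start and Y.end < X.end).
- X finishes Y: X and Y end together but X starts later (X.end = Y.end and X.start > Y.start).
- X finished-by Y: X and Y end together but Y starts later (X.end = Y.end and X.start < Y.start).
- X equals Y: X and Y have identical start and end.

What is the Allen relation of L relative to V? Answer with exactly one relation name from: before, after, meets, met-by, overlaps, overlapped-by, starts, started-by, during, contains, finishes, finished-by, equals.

after

L = [20:20, 20:55]; V = [13:20, 18:00].
Compare endpoints: L.start > V.start, L.start > V.end, L.end > V.start, L.end > V.end.
That pattern is 'after'.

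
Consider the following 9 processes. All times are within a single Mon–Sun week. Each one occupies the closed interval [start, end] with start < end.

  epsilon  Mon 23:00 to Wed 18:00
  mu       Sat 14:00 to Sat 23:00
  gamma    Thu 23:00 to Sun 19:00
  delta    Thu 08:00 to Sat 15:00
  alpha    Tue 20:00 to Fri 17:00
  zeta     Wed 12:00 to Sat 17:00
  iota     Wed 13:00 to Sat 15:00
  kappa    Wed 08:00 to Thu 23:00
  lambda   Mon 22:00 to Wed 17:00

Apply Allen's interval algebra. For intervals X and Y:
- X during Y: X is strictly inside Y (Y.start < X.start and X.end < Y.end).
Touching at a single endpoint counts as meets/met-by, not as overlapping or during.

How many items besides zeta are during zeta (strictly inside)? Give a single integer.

2

Target zeta = [Wed 12:00, Sat 17:00].
alpha [Tue 20:00, Fri 17:00] → overlaps → no.
delta [Thu 08:00, Sat 15:00] → during → counts.
epsilon [Mon 23:00, Wed 18:00] → overlaps → no.
gamma [Thu 23:00, Sun 19:00] → overlapped-by → no.
iota [Wed 13:00, Sat 15:00] → during → counts.
kappa [Wed 08:00, Thu 23:00] → overlaps → no.
lambda [Mon 22:00, Wed 17:00] → overlaps → no.
mu [Sat 14:00, Sat 23:00] → overlapped-by → no.
Total: 2.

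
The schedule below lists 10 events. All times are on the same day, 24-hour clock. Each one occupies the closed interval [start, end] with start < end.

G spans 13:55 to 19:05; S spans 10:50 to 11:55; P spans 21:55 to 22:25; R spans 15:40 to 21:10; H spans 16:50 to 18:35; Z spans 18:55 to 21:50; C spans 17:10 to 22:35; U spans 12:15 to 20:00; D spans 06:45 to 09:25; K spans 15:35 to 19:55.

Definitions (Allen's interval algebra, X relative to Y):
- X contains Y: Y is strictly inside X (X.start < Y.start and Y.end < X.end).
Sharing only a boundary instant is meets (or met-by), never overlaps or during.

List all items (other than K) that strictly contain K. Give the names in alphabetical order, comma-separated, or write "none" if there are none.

Target K = [15:35, 19:55].
C [17:10, 22:35] → overlapped-by → no.
D [06:45, 09:25] → before → no.
G [13:55, 19:05] → overlaps → no.
H [16:50, 18:35] → during → no.
P [21:55, 22:25] → after → no.
R [15:40, 21:10] → overlapped-by → no.
S [10:50, 11:55] → before → no.
U [12:15, 20:00] → contains → yes.
Z [18:55, 21:50] → overlapped-by → no.
Result: U.

U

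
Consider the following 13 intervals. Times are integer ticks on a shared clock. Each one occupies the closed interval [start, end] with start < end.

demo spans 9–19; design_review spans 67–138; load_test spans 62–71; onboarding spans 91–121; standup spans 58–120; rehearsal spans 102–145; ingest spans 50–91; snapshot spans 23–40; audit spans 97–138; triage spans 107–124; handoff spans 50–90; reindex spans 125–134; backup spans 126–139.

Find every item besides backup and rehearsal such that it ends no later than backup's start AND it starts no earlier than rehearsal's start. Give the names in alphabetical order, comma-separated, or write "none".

triage

Conditions: its end is no later than backup's start (X.end <= 126) AND its start is no earlier than rehearsal's start (X.start >= 102).
audit: end 138 <= 126? ✗; start 97 >= 102? ✗ → no.
demo: end 19 <= 126? ✓; start 9 >= 102? ✗ → no.
design_review: end 138 <= 126? ✗; start 67 >= 102? ✗ → no.
handoff: end 90 <= 126? ✓; start 50 >= 102? ✗ → no.
ingest: end 91 <= 126? ✓; start 50 >= 102? ✗ → no.
load_test: end 71 <= 126? ✓; start 62 >= 102? ✗ → no.
onboarding: end 121 <= 126? ✓; start 91 >= 102? ✗ → no.
reindex: end 134 <= 126? ✗; start 125 >= 102? ✓ → no.
snapshot: end 40 <= 126? ✓; start 23 >= 102? ✗ → no.
standup: end 120 <= 126? ✓; start 58 >= 102? ✗ → no.
triage: end 124 <= 126? ✓; start 107 >= 102? ✓ → yes.
Result: triage.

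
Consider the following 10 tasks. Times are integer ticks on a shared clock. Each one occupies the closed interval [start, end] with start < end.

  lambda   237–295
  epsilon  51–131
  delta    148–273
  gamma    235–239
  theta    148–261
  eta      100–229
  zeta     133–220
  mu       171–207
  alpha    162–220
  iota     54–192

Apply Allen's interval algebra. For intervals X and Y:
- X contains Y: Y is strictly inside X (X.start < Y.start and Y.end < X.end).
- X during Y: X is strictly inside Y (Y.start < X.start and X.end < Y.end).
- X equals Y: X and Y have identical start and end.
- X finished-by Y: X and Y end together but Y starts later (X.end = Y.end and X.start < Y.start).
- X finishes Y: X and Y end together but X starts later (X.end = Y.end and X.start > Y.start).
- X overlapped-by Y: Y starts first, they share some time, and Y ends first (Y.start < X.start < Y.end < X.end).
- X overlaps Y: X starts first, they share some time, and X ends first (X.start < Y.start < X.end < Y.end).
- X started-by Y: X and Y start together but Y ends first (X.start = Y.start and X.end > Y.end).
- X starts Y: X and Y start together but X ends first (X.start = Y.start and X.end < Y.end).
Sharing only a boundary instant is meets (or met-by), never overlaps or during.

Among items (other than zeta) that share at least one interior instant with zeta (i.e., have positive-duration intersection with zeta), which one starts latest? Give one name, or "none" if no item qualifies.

mu

Target zeta = [133, 220].
alpha [162, 220] → finishes → candidate.
delta [148, 273] → overlapped-by → candidate.
epsilon [51, 131] → before → excluded.
eta [100, 229] → contains → candidate.
gamma [235, 239] → after → excluded.
iota [54, 192] → overlaps → candidate.
lambda [237, 295] → after → excluded.
mu [171, 207] → during → candidate.
theta [148, 261] → overlapped-by → candidate.
Among candidates, latest start is 171 → mu.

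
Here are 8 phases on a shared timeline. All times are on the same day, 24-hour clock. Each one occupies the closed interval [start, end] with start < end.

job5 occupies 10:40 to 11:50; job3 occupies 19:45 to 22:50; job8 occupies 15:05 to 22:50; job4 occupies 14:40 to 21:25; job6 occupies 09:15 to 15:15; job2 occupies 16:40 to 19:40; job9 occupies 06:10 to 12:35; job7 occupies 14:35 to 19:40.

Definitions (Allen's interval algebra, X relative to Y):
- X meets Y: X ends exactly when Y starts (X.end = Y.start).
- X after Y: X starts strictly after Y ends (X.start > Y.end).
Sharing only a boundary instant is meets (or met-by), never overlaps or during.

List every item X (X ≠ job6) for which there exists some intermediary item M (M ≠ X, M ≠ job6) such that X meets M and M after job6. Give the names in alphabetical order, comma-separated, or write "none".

Target job6 = [09:15, 15:15].
Intermediaries M with M after job6: job2, job3.
Via job2 — items with X meets job2: none.
Via job3 — items with X meets job3: none.
Union: none.

none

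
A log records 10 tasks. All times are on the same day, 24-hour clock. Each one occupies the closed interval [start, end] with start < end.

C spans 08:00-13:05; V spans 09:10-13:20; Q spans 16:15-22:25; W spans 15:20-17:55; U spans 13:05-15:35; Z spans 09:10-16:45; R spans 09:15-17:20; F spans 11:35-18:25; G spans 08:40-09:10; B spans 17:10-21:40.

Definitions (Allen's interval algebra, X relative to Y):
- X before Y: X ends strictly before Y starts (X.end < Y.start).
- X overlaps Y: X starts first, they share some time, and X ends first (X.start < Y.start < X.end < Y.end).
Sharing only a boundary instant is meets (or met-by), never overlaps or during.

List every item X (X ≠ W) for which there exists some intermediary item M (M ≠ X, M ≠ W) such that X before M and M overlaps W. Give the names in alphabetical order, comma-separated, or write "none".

Target W = [15:20, 17:55].
Intermediaries M with M overlaps W: R, U, Z.
Via R — items with X before R: G.
Via U — items with X before U: G.
Via Z — items with X before Z: none.
Union: G.

G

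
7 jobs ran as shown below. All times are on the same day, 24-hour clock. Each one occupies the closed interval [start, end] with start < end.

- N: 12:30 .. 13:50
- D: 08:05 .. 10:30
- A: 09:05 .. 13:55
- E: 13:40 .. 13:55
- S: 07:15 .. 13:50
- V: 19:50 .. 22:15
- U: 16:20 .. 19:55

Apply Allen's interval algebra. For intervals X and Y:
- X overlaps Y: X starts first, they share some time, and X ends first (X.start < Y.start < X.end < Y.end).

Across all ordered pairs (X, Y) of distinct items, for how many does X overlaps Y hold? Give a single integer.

5

Checking all 42 ordered pairs for relation 'overlaps'; matching pairs in alphabetical order:
(D, A): D overlaps A ✓
(N, E): N overlaps E ✓
(S, A): S overlaps A ✓
(S, E): S overlaps E ✓
(U, V): U overlaps V ✓
Count: 5.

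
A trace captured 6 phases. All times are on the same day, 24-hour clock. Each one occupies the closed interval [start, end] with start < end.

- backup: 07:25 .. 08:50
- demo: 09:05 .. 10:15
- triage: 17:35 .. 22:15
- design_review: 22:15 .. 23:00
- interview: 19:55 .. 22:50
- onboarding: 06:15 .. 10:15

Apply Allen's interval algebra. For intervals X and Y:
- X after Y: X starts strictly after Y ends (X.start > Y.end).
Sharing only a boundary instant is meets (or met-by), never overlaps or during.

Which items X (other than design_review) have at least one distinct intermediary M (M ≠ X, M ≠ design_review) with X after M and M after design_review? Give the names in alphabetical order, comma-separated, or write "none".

none

Target design_review = [22:15, 23:00].
Intermediaries M with M after design_review: none.
Union: none.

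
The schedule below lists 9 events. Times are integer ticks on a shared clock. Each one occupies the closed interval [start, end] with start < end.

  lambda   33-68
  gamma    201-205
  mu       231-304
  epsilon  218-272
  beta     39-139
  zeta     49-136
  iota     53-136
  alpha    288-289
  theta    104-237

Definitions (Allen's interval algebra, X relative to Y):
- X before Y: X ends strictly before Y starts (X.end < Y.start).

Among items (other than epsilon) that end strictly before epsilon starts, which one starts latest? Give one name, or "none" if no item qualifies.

Target epsilon = [218, 272].
alpha [288, 289] → after → excluded.
beta [39, 139] → before → candidate.
gamma [201, 205] → before → candidate.
iota [53, 136] → before → candidate.
lambda [33, 68] → before → candidate.
mu [231, 304] → overlapped-by → excluded.
theta [104, 237] → overlaps → excluded.
zeta [49, 136] → before → candidate.
Among candidates, latest start is 201 → gamma.

gamma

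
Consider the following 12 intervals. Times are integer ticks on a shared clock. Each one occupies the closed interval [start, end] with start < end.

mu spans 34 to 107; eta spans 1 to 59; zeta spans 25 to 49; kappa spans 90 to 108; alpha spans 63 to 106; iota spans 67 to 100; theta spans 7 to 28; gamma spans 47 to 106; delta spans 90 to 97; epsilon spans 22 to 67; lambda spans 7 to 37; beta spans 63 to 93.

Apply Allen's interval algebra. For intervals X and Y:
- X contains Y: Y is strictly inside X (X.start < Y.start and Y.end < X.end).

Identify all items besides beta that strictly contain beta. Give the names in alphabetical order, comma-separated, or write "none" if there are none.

Target beta = [63, 93].
alpha [63, 106] → started-by → no.
delta [90, 97] → overlapped-by → no.
epsilon [22, 67] → overlaps → no.
eta [1, 59] → before → no.
gamma [47, 106] → contains → yes.
iota [67, 100] → overlapped-by → no.
kappa [90, 108] → overlapped-by → no.
lambda [7, 37] → before → no.
mu [34, 107] → contains → yes.
theta [7, 28] → before → no.
zeta [25, 49] → before → no.
Result: gamma, mu.

gamma, mu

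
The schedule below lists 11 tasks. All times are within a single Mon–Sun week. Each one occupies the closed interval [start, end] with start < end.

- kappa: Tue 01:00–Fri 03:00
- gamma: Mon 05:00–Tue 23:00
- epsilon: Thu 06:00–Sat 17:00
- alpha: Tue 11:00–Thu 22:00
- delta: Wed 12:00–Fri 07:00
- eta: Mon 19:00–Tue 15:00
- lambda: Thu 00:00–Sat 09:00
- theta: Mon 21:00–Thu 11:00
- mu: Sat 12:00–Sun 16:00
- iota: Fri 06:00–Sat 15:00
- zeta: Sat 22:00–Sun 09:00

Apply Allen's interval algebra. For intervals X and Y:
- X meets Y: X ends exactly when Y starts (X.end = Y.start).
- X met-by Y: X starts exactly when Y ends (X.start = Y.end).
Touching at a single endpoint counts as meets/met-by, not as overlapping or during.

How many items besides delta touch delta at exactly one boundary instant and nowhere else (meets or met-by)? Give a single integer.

0

Target delta = [Wed 12:00, Fri 07:00].
alpha [Tue 11:00, Thu 22:00] → overlaps → no.
epsilon [Thu 06:00, Sat 17:00] → overlapped-by → no.
eta [Mon 19:00, Tue 15:00] → before → no.
gamma [Mon 05:00, Tue 23:00] → before → no.
iota [Fri 06:00, Sat 15:00] → overlapped-by → no.
kappa [Tue 01:00, Fri 03:00] → overlaps → no.
lambda [Thu 00:00, Sat 09:00] → overlapped-by → no.
mu [Sat 12:00, Sun 16:00] → after → no.
theta [Mon 21:00, Thu 11:00] → overlaps → no.
zeta [Sat 22:00, Sun 09:00] → after → no.
Total: 0.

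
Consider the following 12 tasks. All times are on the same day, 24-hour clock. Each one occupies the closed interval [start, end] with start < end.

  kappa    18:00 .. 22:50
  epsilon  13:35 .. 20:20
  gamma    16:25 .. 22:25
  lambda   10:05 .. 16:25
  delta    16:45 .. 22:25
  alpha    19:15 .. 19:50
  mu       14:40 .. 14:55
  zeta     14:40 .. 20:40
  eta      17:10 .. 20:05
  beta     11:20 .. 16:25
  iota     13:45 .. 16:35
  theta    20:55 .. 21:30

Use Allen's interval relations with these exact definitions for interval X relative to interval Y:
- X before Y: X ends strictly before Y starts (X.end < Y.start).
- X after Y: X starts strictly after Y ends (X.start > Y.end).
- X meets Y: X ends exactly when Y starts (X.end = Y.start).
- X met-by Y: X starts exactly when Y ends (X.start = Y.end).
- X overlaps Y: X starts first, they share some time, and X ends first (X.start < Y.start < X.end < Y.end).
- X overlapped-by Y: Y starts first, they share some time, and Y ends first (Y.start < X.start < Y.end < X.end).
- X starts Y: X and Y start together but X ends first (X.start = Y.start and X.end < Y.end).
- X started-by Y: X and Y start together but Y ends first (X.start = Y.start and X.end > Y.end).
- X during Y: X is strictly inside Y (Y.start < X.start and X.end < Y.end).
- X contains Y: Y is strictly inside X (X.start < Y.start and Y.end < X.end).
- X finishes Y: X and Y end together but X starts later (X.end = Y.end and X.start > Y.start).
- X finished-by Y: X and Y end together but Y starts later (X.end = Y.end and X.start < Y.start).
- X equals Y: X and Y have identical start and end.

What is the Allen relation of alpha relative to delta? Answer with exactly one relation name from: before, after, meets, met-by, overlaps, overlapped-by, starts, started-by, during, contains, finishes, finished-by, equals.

during

alpha = [19:15, 19:50]; delta = [16:45, 22:25].
Compare endpoints: alpha.start > delta.start, alpha.start < delta.end, alpha.end > delta.start, alpha.end < delta.end.
That pattern is 'during'.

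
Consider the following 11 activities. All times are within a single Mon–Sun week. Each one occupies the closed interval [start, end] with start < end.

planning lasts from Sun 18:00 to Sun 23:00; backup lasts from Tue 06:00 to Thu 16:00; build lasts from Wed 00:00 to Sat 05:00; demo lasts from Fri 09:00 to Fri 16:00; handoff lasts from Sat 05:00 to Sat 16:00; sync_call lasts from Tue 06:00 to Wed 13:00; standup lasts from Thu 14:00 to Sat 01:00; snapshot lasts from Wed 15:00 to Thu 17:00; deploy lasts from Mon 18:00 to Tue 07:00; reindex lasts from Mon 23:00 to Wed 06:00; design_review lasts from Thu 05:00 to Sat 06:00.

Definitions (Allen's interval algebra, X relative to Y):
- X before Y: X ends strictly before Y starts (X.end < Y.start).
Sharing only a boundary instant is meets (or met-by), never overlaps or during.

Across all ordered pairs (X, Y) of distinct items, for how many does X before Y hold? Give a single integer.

Checking all 110 ordered pairs for relation 'before'; matching pairs in alphabetical order:
(backup, demo): backup before demo ✓
(backup, handoff): backup before handoff ✓
(backup, planning): backup before planning ✓
(build, planning): build before planning ✓
(demo, handoff): demo before handoff ✓
(demo, planning): demo before planning ✓
(deploy, build): deploy before build ✓
(deploy, demo): deploy before demo ✓
(deploy, design_review): deploy before design_review ✓
(deploy, handoff): deploy before handoff ✓
(deploy, planning): deploy before planning ✓
(deploy, snapshot): deploy before snapshot ✓
(deploy, standup): deploy before standup ✓
(design_review, planning): design_review before planning ✓
(handoff, planning): handoff before planning ✓
(reindex, demo): reindex before demo ✓
(reindex, design_review): reindex before design_review ✓
(reindex, handoff): reindex before handoff ✓
(reindex, planning): reindex before planning ✓
(reindex, snapshot): reindex before snapshot ✓
(reindex, standup): reindex before standup ✓
(snapshot, demo): snapshot before demo ✓
(snapshot, handoff): snapshot before handoff ✓
(snapshot, planning): snapshot before planning ✓
... plus 8 further pairs not listed.
Count: 32.

32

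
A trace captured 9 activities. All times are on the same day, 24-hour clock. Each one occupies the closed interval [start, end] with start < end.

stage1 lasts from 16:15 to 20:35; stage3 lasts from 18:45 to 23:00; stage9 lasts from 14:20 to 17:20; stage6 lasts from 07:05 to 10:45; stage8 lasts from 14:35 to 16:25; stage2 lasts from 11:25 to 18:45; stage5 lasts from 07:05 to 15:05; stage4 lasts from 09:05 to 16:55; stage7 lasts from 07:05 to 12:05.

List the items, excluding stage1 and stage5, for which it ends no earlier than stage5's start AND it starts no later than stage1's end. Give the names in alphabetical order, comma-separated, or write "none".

stage2, stage3, stage4, stage6, stage7, stage8, stage9

Conditions: its end is no earlier than stage5's start (X.end >= 07:05) AND its start is no later than stage1's end (X.start <= 20:35).
stage2: end 18:45 >= 07:05? ✓; start 11:25 <= 20:35? ✓ → yes.
stage3: end 23:00 >= 07:05? ✓; start 18:45 <= 20:35? ✓ → yes.
stage4: end 16:55 >= 07:05? ✓; start 09:05 <= 20:35? ✓ → yes.
stage6: end 10:45 >= 07:05? ✓; start 07:05 <= 20:35? ✓ → yes.
stage7: end 12:05 >= 07:05? ✓; start 07:05 <= 20:35? ✓ → yes.
stage8: end 16:25 >= 07:05? ✓; start 14:35 <= 20:35? ✓ → yes.
stage9: end 17:20 >= 07:05? ✓; start 14:20 <= 20:35? ✓ → yes.
Result: stage2, stage3, stage4, stage6, stage7, stage8, stage9.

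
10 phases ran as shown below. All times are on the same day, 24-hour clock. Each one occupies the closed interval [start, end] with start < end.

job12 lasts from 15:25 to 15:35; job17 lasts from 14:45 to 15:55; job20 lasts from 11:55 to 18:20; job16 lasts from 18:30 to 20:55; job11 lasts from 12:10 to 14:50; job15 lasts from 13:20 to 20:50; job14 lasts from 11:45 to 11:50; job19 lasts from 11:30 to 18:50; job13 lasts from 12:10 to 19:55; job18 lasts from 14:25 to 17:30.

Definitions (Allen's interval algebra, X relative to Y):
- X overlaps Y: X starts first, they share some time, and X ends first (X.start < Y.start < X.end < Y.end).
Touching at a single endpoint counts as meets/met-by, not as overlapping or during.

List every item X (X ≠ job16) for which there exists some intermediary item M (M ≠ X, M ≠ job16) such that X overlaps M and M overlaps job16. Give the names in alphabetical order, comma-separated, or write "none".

job11, job13, job19, job20

Target job16 = [18:30, 20:55].
Intermediaries M with M overlaps job16: job13, job15, job19.
Via job13 — items with X overlaps job13: job19, job20.
Via job15 — items with X overlaps job15: job11, job13, job19, job20.
Via job19 — items with X overlaps job19: none.
Union: job11, job13, job19, job20.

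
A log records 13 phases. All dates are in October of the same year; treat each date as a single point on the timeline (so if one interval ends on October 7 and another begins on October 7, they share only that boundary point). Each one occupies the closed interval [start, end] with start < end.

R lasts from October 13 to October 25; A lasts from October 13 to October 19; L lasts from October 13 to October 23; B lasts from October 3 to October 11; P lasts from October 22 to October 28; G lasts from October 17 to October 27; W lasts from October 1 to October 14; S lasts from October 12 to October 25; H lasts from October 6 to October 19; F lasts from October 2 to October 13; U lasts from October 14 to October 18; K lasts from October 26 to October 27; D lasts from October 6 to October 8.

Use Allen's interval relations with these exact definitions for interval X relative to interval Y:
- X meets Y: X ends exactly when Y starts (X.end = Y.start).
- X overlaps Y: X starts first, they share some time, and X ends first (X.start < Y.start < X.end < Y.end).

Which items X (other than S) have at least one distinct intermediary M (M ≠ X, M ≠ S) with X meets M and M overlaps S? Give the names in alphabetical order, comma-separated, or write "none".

Target S = [October 12, October 25].
Intermediaries M with M overlaps S: F, H, W.
Via F — items with X meets F: none.
Via H — items with X meets H: none.
Via W — items with X meets W: none.
Union: none.

none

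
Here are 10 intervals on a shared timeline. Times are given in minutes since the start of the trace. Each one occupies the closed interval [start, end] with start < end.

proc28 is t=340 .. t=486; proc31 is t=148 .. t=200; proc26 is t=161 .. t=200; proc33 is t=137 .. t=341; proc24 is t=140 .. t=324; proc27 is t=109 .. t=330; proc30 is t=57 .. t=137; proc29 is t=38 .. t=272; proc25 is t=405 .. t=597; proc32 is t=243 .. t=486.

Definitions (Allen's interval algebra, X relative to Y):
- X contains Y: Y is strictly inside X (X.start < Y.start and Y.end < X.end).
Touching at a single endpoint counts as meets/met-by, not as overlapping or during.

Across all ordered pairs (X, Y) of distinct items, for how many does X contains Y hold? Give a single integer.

11

Checking all 90 ordered pairs for relation 'contains'; matching pairs in alphabetical order:
(proc24, proc26): proc24 contains proc26 ✓
(proc24, proc31): proc24 contains proc31 ✓
(proc27, proc24): proc27 contains proc24 ✓
(proc27, proc26): proc27 contains proc26 ✓
(proc27, proc31): proc27 contains proc31 ✓
(proc29, proc26): proc29 contains proc26 ✓
(proc29, proc30): proc29 contains proc30 ✓
(proc29, proc31): proc29 contains proc31 ✓
(proc33, proc24): proc33 contains proc24 ✓
(proc33, proc26): proc33 contains proc26 ✓
(proc33, proc31): proc33 contains proc31 ✓
Count: 11.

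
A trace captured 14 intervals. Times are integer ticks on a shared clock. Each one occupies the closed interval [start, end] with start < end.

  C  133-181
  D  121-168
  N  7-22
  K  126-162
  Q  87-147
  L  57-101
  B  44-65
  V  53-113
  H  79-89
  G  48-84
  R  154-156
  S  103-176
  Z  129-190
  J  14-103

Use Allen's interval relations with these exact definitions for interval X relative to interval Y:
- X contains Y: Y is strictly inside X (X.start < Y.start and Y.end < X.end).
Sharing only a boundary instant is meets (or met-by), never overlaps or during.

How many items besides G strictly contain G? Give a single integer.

1

Target G = [48, 84].
B [44, 65] → overlaps → no.
C [133, 181] → after → no.
D [121, 168] → after → no.
H [79, 89] → overlapped-by → no.
J [14, 103] → contains → counts.
K [126, 162] → after → no.
L [57, 101] → overlapped-by → no.
N [7, 22] → before → no.
Q [87, 147] → after → no.
R [154, 156] → after → no.
S [103, 176] → after → no.
V [53, 113] → overlapped-by → no.
Z [129, 190] → after → no.
Total: 1.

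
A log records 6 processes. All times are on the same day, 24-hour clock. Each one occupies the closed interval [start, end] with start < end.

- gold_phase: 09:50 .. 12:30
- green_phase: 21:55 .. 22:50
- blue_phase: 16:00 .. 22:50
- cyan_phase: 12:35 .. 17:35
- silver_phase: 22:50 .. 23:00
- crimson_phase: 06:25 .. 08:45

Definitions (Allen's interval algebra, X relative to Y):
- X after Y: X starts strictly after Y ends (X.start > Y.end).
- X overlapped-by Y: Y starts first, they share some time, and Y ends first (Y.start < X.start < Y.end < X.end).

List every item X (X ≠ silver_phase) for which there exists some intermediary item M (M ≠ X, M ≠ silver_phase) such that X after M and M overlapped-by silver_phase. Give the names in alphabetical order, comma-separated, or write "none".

Target silver_phase = [22:50, 23:00].
Intermediaries M with M overlapped-by silver_phase: none.
Union: none.

none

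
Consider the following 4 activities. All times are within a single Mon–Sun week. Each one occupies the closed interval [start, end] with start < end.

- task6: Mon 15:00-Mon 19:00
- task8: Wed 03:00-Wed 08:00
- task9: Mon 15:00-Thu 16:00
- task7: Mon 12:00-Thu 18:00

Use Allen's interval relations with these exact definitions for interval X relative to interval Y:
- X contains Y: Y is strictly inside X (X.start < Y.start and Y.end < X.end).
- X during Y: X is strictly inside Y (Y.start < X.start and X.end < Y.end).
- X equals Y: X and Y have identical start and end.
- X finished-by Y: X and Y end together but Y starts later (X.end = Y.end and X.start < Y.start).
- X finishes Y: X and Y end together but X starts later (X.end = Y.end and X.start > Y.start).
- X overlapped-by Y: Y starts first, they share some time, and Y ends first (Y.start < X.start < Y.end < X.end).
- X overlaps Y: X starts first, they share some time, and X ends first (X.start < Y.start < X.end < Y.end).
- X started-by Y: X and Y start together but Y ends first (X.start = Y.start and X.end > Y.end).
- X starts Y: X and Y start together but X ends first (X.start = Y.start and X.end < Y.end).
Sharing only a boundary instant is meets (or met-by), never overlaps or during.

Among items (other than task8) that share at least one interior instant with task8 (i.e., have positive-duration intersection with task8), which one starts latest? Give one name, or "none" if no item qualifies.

task9

Target task8 = [Wed 03:00, Wed 08:00].
task6 [Mon 15:00, Mon 19:00] → before → excluded.
task7 [Mon 12:00, Thu 18:00] → contains → candidate.
task9 [Mon 15:00, Thu 16:00] → contains → candidate.
Among candidates, latest start is Mon 15:00 → task9.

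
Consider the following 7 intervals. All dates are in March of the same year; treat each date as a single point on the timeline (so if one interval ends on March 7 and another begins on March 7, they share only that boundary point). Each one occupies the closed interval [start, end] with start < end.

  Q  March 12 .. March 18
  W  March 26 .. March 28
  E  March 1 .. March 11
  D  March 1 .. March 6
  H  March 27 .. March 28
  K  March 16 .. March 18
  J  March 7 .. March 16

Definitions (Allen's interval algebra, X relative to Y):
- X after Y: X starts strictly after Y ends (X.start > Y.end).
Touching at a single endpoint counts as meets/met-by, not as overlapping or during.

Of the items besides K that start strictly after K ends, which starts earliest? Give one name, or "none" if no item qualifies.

Target K = [March 16, March 18].
D [March 1, March 6] → before → excluded.
E [March 1, March 11] → before → excluded.
H [March 27, March 28] → after → candidate.
J [March 7, March 16] → meets → excluded.
Q [March 12, March 18] → finished-by → excluded.
W [March 26, March 28] → after → candidate.
Among candidates, earliest start is March 26 → W.

W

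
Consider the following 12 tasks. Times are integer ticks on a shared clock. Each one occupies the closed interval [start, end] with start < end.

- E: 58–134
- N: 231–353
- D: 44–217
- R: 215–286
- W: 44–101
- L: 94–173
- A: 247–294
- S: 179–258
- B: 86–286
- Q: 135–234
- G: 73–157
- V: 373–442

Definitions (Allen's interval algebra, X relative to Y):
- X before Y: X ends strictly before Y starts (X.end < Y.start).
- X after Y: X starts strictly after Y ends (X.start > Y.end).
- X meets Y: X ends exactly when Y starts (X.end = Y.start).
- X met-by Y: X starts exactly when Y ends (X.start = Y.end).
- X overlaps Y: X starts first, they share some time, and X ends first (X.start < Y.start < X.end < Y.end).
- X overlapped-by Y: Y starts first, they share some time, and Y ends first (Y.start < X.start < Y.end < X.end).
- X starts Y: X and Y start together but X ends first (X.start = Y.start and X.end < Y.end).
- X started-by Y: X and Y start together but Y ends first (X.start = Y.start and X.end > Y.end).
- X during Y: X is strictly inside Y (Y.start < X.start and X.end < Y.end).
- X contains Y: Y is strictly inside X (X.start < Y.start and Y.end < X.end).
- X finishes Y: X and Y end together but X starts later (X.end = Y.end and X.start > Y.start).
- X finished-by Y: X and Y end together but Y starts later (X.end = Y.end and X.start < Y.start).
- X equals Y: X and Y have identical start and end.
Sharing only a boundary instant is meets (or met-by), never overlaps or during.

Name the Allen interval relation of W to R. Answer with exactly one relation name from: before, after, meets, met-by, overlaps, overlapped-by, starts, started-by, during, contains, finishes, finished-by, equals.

W = [44, 101]; R = [215, 286].
Compare endpoints: W.start < R.start, W.start < R.end, W.end < R.start, W.end < R.end.
That pattern is 'before'.

before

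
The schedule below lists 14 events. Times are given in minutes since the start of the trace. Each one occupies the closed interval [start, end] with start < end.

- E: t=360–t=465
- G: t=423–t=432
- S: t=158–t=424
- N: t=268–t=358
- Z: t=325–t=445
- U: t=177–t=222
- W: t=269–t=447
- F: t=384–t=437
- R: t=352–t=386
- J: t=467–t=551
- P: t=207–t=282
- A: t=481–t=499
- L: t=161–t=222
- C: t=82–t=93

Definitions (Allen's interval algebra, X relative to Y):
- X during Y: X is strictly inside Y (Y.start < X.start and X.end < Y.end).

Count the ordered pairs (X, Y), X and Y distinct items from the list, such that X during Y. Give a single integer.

16

Checking all 182 ordered pairs for relation 'during'; matching pairs in alphabetical order:
(A, J): A during J ✓
(F, E): F during E ✓
(F, W): F during W ✓
(F, Z): F during Z ✓
(G, E): G during E ✓
(G, F): G during F ✓
(G, W): G during W ✓
(G, Z): G during Z ✓
(L, S): L during S ✓
(N, S): N during S ✓
(P, S): P during S ✓
(R, S): R during S ✓
(R, W): R during W ✓
(R, Z): R during Z ✓
(U, S): U during S ✓
(Z, W): Z during W ✓
Count: 16.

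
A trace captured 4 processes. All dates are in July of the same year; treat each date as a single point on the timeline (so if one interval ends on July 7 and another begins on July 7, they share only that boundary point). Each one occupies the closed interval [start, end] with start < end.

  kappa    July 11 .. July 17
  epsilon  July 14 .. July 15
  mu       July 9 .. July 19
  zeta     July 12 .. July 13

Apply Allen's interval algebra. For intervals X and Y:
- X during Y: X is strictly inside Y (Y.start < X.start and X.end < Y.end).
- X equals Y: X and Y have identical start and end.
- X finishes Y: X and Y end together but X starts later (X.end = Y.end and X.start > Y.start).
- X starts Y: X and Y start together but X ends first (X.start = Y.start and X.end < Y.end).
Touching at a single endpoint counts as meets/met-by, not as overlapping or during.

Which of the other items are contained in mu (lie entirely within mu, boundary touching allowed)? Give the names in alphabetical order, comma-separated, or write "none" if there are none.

epsilon, kappa, zeta

Target mu = [July 9, July 19].
epsilon [July 14, July 15] → during → yes.
kappa [July 11, July 17] → during → yes.
zeta [July 12, July 13] → during → yes.
Result: epsilon, kappa, zeta.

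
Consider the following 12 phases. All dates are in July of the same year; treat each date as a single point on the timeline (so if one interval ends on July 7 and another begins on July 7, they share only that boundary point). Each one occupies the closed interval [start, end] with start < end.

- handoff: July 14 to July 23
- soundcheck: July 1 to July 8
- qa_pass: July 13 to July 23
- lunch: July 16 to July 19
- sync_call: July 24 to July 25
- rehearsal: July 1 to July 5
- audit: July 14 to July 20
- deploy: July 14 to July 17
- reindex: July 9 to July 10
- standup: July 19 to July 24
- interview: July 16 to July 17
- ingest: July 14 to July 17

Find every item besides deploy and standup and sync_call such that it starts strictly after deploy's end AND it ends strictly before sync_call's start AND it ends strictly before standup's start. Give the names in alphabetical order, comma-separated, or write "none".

Conditions: its start is strictly after deploy's end (X.start > July 17) AND its end is strictly before sync_call's start (X.end < July 24) AND its end is strictly before standup's start (X.end < July 19).
audit: start July 14 > July 17? ✗; end July 20 < July 24? ✓; end July 20 < July 19? ✗ → no.
handoff: start July 14 > July 17? ✗; end July 23 < July 24? ✓; end July 23 < July 19? ✗ → no.
ingest: start July 14 > July 17? ✗; end July 17 < July 24? ✓; end July 17 < July 19? ✓ → no.
interview: start July 16 > July 17? ✗; end July 17 < July 24? ✓; end July 17 < July 19? ✓ → no.
lunch: start July 16 > July 17? ✗; end July 19 < July 24? ✓; end July 19 < July 19? ✗ → no.
qa_pass: start July 13 > July 17? ✗; end July 23 < July 24? ✓; end July 23 < July 19? ✗ → no.
rehearsal: start July 1 > July 17? ✗; end July 5 < July 24? ✓; end July 5 < July 19? ✓ → no.
reindex: start July 9 > July 17? ✗; end July 10 < July 24? ✓; end July 10 < July 19? ✓ → no.
soundcheck: start July 1 > July 17? ✗; end July 8 < July 24? ✓; end July 8 < July 19? ✓ → no.
Result: none.

none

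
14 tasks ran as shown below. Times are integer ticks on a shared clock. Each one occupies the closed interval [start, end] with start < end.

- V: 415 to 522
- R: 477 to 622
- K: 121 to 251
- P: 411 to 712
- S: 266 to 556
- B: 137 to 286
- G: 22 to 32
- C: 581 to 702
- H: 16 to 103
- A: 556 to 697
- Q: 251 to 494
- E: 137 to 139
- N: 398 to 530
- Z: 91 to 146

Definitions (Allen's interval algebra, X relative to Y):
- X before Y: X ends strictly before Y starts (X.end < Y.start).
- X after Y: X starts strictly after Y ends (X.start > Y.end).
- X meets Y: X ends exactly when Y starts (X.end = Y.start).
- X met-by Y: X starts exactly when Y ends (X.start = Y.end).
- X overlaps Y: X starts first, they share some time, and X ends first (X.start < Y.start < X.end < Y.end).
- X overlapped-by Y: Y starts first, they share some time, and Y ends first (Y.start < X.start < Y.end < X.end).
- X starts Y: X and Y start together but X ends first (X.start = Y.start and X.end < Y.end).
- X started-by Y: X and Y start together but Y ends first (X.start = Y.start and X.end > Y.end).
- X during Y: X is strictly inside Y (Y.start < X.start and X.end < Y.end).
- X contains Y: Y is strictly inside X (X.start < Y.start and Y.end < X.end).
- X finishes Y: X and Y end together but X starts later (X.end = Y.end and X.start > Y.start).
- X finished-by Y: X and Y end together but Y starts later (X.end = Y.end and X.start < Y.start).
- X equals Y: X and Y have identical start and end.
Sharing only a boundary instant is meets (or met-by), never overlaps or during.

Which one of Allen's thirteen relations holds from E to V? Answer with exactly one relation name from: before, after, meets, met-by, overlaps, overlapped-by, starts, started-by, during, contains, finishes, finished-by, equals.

before

E = [137, 139]; V = [415, 522].
Compare endpoints: E.start < V.start, E.start < V.end, E.end < V.start, E.end < V.end.
That pattern is 'before'.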